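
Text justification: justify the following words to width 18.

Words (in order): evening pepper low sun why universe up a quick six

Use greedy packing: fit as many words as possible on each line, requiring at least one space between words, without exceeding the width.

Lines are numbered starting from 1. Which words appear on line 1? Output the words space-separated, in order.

Answer: evening pepper low

Derivation:
Line 1: ['evening', 'pepper', 'low'] (min_width=18, slack=0)
Line 2: ['sun', 'why', 'universe'] (min_width=16, slack=2)
Line 3: ['up', 'a', 'quick', 'six'] (min_width=14, slack=4)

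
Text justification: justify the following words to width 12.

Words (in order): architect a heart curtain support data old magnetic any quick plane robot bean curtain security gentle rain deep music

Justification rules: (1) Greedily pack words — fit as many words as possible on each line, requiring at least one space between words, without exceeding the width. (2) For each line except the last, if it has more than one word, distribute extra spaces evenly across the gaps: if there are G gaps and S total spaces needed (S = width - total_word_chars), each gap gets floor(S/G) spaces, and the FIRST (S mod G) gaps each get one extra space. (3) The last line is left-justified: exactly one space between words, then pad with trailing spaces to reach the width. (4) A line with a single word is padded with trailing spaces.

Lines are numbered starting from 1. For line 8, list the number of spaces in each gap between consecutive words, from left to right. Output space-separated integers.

Answer: 1

Derivation:
Line 1: ['architect', 'a'] (min_width=11, slack=1)
Line 2: ['heart'] (min_width=5, slack=7)
Line 3: ['curtain'] (min_width=7, slack=5)
Line 4: ['support', 'data'] (min_width=12, slack=0)
Line 5: ['old', 'magnetic'] (min_width=12, slack=0)
Line 6: ['any', 'quick'] (min_width=9, slack=3)
Line 7: ['plane', 'robot'] (min_width=11, slack=1)
Line 8: ['bean', 'curtain'] (min_width=12, slack=0)
Line 9: ['security'] (min_width=8, slack=4)
Line 10: ['gentle', 'rain'] (min_width=11, slack=1)
Line 11: ['deep', 'music'] (min_width=10, slack=2)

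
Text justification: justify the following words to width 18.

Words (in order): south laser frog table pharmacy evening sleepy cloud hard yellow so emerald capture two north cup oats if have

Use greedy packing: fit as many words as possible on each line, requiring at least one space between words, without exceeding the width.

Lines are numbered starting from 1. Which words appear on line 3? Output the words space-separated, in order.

Answer: evening sleepy

Derivation:
Line 1: ['south', 'laser', 'frog'] (min_width=16, slack=2)
Line 2: ['table', 'pharmacy'] (min_width=14, slack=4)
Line 3: ['evening', 'sleepy'] (min_width=14, slack=4)
Line 4: ['cloud', 'hard', 'yellow'] (min_width=17, slack=1)
Line 5: ['so', 'emerald', 'capture'] (min_width=18, slack=0)
Line 6: ['two', 'north', 'cup', 'oats'] (min_width=18, slack=0)
Line 7: ['if', 'have'] (min_width=7, slack=11)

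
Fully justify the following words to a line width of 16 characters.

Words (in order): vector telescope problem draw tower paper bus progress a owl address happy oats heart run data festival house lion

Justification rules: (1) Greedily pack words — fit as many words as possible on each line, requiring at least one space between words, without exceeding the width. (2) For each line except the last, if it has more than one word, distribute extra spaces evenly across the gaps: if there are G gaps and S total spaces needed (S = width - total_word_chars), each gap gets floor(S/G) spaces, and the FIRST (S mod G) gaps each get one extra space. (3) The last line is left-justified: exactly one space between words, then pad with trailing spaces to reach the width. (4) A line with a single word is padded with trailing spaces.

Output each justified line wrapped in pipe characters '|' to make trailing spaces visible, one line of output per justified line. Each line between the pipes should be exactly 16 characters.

Answer: |vector telescope|
|problem     draw|
|tower  paper bus|
|progress  a  owl|
|address    happy|
|oats  heart  run|
|data    festival|
|house lion      |

Derivation:
Line 1: ['vector', 'telescope'] (min_width=16, slack=0)
Line 2: ['problem', 'draw'] (min_width=12, slack=4)
Line 3: ['tower', 'paper', 'bus'] (min_width=15, slack=1)
Line 4: ['progress', 'a', 'owl'] (min_width=14, slack=2)
Line 5: ['address', 'happy'] (min_width=13, slack=3)
Line 6: ['oats', 'heart', 'run'] (min_width=14, slack=2)
Line 7: ['data', 'festival'] (min_width=13, slack=3)
Line 8: ['house', 'lion'] (min_width=10, slack=6)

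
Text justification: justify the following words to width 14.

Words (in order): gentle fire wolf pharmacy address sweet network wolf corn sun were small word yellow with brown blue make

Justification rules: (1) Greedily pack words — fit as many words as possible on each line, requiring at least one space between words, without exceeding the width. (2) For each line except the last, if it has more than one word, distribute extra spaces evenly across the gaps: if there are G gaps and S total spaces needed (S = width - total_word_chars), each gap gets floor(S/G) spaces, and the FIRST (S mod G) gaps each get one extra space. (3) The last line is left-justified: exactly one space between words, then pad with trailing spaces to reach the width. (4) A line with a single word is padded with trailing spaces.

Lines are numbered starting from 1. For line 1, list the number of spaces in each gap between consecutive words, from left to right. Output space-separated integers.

Answer: 4

Derivation:
Line 1: ['gentle', 'fire'] (min_width=11, slack=3)
Line 2: ['wolf', 'pharmacy'] (min_width=13, slack=1)
Line 3: ['address', 'sweet'] (min_width=13, slack=1)
Line 4: ['network', 'wolf'] (min_width=12, slack=2)
Line 5: ['corn', 'sun', 'were'] (min_width=13, slack=1)
Line 6: ['small', 'word'] (min_width=10, slack=4)
Line 7: ['yellow', 'with'] (min_width=11, slack=3)
Line 8: ['brown', 'blue'] (min_width=10, slack=4)
Line 9: ['make'] (min_width=4, slack=10)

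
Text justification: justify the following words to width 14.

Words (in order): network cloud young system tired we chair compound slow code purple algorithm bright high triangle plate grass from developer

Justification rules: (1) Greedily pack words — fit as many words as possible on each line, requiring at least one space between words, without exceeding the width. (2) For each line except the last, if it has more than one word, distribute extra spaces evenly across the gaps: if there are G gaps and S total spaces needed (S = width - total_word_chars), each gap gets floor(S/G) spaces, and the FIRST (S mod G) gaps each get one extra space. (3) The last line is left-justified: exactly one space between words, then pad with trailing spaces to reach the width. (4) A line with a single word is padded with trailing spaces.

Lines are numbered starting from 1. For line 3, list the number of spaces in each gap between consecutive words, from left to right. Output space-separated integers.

Line 1: ['network', 'cloud'] (min_width=13, slack=1)
Line 2: ['young', 'system'] (min_width=12, slack=2)
Line 3: ['tired', 'we', 'chair'] (min_width=14, slack=0)
Line 4: ['compound', 'slow'] (min_width=13, slack=1)
Line 5: ['code', 'purple'] (min_width=11, slack=3)
Line 6: ['algorithm'] (min_width=9, slack=5)
Line 7: ['bright', 'high'] (min_width=11, slack=3)
Line 8: ['triangle', 'plate'] (min_width=14, slack=0)
Line 9: ['grass', 'from'] (min_width=10, slack=4)
Line 10: ['developer'] (min_width=9, slack=5)

Answer: 1 1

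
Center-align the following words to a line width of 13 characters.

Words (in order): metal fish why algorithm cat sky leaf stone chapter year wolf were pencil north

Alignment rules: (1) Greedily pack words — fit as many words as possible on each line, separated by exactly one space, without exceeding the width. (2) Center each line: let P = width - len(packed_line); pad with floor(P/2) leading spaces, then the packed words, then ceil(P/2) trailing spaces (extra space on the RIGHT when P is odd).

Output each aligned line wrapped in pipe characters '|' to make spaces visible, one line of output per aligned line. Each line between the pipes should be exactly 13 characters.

Line 1: ['metal', 'fish'] (min_width=10, slack=3)
Line 2: ['why', 'algorithm'] (min_width=13, slack=0)
Line 3: ['cat', 'sky', 'leaf'] (min_width=12, slack=1)
Line 4: ['stone', 'chapter'] (min_width=13, slack=0)
Line 5: ['year', 'wolf'] (min_width=9, slack=4)
Line 6: ['were', 'pencil'] (min_width=11, slack=2)
Line 7: ['north'] (min_width=5, slack=8)

Answer: | metal fish  |
|why algorithm|
|cat sky leaf |
|stone chapter|
|  year wolf  |
| were pencil |
|    north    |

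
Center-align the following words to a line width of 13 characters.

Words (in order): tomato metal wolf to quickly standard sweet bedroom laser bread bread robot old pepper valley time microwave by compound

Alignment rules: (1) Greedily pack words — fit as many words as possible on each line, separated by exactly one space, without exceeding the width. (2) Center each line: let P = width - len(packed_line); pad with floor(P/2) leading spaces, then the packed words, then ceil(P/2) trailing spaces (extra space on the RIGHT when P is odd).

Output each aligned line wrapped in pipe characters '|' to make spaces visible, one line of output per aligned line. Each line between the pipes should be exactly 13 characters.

Answer: |tomato metal |
|   wolf to   |
|   quickly   |
|  standard   |
|sweet bedroom|
| laser bread |
| bread robot |
| old pepper  |
| valley time |
|microwave by |
|  compound   |

Derivation:
Line 1: ['tomato', 'metal'] (min_width=12, slack=1)
Line 2: ['wolf', 'to'] (min_width=7, slack=6)
Line 3: ['quickly'] (min_width=7, slack=6)
Line 4: ['standard'] (min_width=8, slack=5)
Line 5: ['sweet', 'bedroom'] (min_width=13, slack=0)
Line 6: ['laser', 'bread'] (min_width=11, slack=2)
Line 7: ['bread', 'robot'] (min_width=11, slack=2)
Line 8: ['old', 'pepper'] (min_width=10, slack=3)
Line 9: ['valley', 'time'] (min_width=11, slack=2)
Line 10: ['microwave', 'by'] (min_width=12, slack=1)
Line 11: ['compound'] (min_width=8, slack=5)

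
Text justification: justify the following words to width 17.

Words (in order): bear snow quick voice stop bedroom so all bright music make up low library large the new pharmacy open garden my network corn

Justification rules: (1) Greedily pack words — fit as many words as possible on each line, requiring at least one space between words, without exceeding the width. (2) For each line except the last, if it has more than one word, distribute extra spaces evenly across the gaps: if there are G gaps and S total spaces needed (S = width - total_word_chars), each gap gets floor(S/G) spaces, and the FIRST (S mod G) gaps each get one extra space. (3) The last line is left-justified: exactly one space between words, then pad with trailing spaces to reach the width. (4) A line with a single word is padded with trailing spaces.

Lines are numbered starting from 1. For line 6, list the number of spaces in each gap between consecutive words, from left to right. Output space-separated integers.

Answer: 3 3

Derivation:
Line 1: ['bear', 'snow', 'quick'] (min_width=15, slack=2)
Line 2: ['voice', 'stop'] (min_width=10, slack=7)
Line 3: ['bedroom', 'so', 'all'] (min_width=14, slack=3)
Line 4: ['bright', 'music', 'make'] (min_width=17, slack=0)
Line 5: ['up', 'low', 'library'] (min_width=14, slack=3)
Line 6: ['large', 'the', 'new'] (min_width=13, slack=4)
Line 7: ['pharmacy', 'open'] (min_width=13, slack=4)
Line 8: ['garden', 'my', 'network'] (min_width=17, slack=0)
Line 9: ['corn'] (min_width=4, slack=13)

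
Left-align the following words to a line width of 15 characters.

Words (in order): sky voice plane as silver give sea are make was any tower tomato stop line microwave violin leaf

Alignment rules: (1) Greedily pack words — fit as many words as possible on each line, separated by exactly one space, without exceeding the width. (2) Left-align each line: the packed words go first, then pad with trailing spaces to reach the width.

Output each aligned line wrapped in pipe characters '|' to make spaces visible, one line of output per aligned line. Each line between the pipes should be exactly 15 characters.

Line 1: ['sky', 'voice', 'plane'] (min_width=15, slack=0)
Line 2: ['as', 'silver', 'give'] (min_width=14, slack=1)
Line 3: ['sea', 'are', 'make'] (min_width=12, slack=3)
Line 4: ['was', 'any', 'tower'] (min_width=13, slack=2)
Line 5: ['tomato', 'stop'] (min_width=11, slack=4)
Line 6: ['line', 'microwave'] (min_width=14, slack=1)
Line 7: ['violin', 'leaf'] (min_width=11, slack=4)

Answer: |sky voice plane|
|as silver give |
|sea are make   |
|was any tower  |
|tomato stop    |
|line microwave |
|violin leaf    |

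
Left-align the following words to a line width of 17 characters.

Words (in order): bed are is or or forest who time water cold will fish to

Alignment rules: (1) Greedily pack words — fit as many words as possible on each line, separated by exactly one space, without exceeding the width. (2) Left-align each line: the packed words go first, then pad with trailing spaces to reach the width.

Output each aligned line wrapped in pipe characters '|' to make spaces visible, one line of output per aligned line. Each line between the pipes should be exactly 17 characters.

Line 1: ['bed', 'are', 'is', 'or', 'or'] (min_width=16, slack=1)
Line 2: ['forest', 'who', 'time'] (min_width=15, slack=2)
Line 3: ['water', 'cold', 'will'] (min_width=15, slack=2)
Line 4: ['fish', 'to'] (min_width=7, slack=10)

Answer: |bed are is or or |
|forest who time  |
|water cold will  |
|fish to          |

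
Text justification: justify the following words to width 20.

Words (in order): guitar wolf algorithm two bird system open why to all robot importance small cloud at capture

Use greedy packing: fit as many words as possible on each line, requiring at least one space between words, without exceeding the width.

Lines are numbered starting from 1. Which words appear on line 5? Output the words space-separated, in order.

Line 1: ['guitar', 'wolf'] (min_width=11, slack=9)
Line 2: ['algorithm', 'two', 'bird'] (min_width=18, slack=2)
Line 3: ['system', 'open', 'why', 'to'] (min_width=18, slack=2)
Line 4: ['all', 'robot', 'importance'] (min_width=20, slack=0)
Line 5: ['small', 'cloud', 'at'] (min_width=14, slack=6)
Line 6: ['capture'] (min_width=7, slack=13)

Answer: small cloud at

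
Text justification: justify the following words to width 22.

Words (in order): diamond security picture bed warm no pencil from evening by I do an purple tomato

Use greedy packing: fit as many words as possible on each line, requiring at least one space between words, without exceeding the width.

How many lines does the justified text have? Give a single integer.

Answer: 4

Derivation:
Line 1: ['diamond', 'security'] (min_width=16, slack=6)
Line 2: ['picture', 'bed', 'warm', 'no'] (min_width=19, slack=3)
Line 3: ['pencil', 'from', 'evening', 'by'] (min_width=22, slack=0)
Line 4: ['I', 'do', 'an', 'purple', 'tomato'] (min_width=21, slack=1)
Total lines: 4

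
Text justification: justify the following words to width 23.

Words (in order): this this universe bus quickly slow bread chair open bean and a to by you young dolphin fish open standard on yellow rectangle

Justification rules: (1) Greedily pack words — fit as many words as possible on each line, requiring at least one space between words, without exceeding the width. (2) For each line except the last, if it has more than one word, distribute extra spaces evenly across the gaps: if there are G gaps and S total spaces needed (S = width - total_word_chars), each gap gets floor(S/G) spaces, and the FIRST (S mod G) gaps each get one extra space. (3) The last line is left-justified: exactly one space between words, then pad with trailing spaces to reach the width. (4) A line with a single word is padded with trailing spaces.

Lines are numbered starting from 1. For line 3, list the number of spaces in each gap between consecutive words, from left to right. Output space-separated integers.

Answer: 2 2 1 1

Derivation:
Line 1: ['this', 'this', 'universe', 'bus'] (min_width=22, slack=1)
Line 2: ['quickly', 'slow', 'bread'] (min_width=18, slack=5)
Line 3: ['chair', 'open', 'bean', 'and', 'a'] (min_width=21, slack=2)
Line 4: ['to', 'by', 'you', 'young', 'dolphin'] (min_width=23, slack=0)
Line 5: ['fish', 'open', 'standard', 'on'] (min_width=21, slack=2)
Line 6: ['yellow', 'rectangle'] (min_width=16, slack=7)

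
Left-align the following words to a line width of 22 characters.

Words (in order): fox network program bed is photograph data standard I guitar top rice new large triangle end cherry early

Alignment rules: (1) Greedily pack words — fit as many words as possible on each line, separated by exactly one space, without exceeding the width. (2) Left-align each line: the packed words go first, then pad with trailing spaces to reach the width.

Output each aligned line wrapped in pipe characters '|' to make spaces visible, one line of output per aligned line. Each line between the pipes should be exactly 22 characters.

Answer: |fox network program   |
|bed is photograph data|
|standard I guitar top |
|rice new large        |
|triangle end cherry   |
|early                 |

Derivation:
Line 1: ['fox', 'network', 'program'] (min_width=19, slack=3)
Line 2: ['bed', 'is', 'photograph', 'data'] (min_width=22, slack=0)
Line 3: ['standard', 'I', 'guitar', 'top'] (min_width=21, slack=1)
Line 4: ['rice', 'new', 'large'] (min_width=14, slack=8)
Line 5: ['triangle', 'end', 'cherry'] (min_width=19, slack=3)
Line 6: ['early'] (min_width=5, slack=17)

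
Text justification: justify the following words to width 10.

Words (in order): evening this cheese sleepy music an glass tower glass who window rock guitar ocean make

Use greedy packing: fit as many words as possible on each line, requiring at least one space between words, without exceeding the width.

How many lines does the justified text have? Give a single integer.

Answer: 12

Derivation:
Line 1: ['evening'] (min_width=7, slack=3)
Line 2: ['this'] (min_width=4, slack=6)
Line 3: ['cheese'] (min_width=6, slack=4)
Line 4: ['sleepy'] (min_width=6, slack=4)
Line 5: ['music', 'an'] (min_width=8, slack=2)
Line 6: ['glass'] (min_width=5, slack=5)
Line 7: ['tower'] (min_width=5, slack=5)
Line 8: ['glass', 'who'] (min_width=9, slack=1)
Line 9: ['window'] (min_width=6, slack=4)
Line 10: ['rock'] (min_width=4, slack=6)
Line 11: ['guitar'] (min_width=6, slack=4)
Line 12: ['ocean', 'make'] (min_width=10, slack=0)
Total lines: 12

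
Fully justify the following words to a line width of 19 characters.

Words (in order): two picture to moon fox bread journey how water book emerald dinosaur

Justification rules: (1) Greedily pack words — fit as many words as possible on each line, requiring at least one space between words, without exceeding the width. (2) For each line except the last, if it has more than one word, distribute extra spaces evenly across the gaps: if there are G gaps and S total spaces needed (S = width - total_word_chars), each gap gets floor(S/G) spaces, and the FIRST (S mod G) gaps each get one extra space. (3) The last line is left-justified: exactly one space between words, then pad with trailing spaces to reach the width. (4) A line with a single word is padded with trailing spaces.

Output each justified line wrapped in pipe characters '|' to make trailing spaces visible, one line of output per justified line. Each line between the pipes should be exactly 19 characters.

Answer: |two picture to moon|
|fox  bread  journey|
|how    water   book|
|emerald dinosaur   |

Derivation:
Line 1: ['two', 'picture', 'to', 'moon'] (min_width=19, slack=0)
Line 2: ['fox', 'bread', 'journey'] (min_width=17, slack=2)
Line 3: ['how', 'water', 'book'] (min_width=14, slack=5)
Line 4: ['emerald', 'dinosaur'] (min_width=16, slack=3)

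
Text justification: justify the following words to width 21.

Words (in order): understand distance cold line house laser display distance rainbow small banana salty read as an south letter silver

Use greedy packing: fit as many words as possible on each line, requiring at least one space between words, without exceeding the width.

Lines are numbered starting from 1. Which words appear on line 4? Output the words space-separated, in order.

Line 1: ['understand', 'distance'] (min_width=19, slack=2)
Line 2: ['cold', 'line', 'house', 'laser'] (min_width=21, slack=0)
Line 3: ['display', 'distance'] (min_width=16, slack=5)
Line 4: ['rainbow', 'small', 'banana'] (min_width=20, slack=1)
Line 5: ['salty', 'read', 'as', 'an'] (min_width=16, slack=5)
Line 6: ['south', 'letter', 'silver'] (min_width=19, slack=2)

Answer: rainbow small banana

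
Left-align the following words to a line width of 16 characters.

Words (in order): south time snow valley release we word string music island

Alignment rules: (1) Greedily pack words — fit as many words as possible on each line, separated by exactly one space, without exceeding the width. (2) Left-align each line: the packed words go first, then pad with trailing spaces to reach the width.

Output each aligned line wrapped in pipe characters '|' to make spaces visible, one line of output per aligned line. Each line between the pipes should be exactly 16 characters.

Line 1: ['south', 'time', 'snow'] (min_width=15, slack=1)
Line 2: ['valley', 'release'] (min_width=14, slack=2)
Line 3: ['we', 'word', 'string'] (min_width=14, slack=2)
Line 4: ['music', 'island'] (min_width=12, slack=4)

Answer: |south time snow |
|valley release  |
|we word string  |
|music island    |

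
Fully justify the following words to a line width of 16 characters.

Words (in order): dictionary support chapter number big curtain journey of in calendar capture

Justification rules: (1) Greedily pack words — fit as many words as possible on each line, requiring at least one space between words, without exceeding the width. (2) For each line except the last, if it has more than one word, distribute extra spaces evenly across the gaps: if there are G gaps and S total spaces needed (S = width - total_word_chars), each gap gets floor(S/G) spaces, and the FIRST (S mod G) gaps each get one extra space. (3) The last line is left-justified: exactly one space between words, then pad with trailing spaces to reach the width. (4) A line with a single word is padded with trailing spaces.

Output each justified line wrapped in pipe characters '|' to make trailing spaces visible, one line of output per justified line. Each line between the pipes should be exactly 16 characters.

Line 1: ['dictionary'] (min_width=10, slack=6)
Line 2: ['support', 'chapter'] (min_width=15, slack=1)
Line 3: ['number', 'big'] (min_width=10, slack=6)
Line 4: ['curtain', 'journey'] (min_width=15, slack=1)
Line 5: ['of', 'in', 'calendar'] (min_width=14, slack=2)
Line 6: ['capture'] (min_width=7, slack=9)

Answer: |dictionary      |
|support  chapter|
|number       big|
|curtain  journey|
|of  in  calendar|
|capture         |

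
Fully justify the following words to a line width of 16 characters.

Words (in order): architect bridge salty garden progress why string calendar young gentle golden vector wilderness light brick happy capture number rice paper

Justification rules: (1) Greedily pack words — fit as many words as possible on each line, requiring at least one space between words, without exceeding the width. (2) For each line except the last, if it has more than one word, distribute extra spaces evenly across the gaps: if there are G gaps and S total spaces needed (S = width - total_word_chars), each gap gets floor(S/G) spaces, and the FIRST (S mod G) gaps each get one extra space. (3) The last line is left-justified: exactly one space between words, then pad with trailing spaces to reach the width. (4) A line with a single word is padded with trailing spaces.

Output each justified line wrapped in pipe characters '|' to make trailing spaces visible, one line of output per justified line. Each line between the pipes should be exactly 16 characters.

Line 1: ['architect', 'bridge'] (min_width=16, slack=0)
Line 2: ['salty', 'garden'] (min_width=12, slack=4)
Line 3: ['progress', 'why'] (min_width=12, slack=4)
Line 4: ['string', 'calendar'] (min_width=15, slack=1)
Line 5: ['young', 'gentle'] (min_width=12, slack=4)
Line 6: ['golden', 'vector'] (min_width=13, slack=3)
Line 7: ['wilderness', 'light'] (min_width=16, slack=0)
Line 8: ['brick', 'happy'] (min_width=11, slack=5)
Line 9: ['capture', 'number'] (min_width=14, slack=2)
Line 10: ['rice', 'paper'] (min_width=10, slack=6)

Answer: |architect bridge|
|salty     garden|
|progress     why|
|string  calendar|
|young     gentle|
|golden    vector|
|wilderness light|
|brick      happy|
|capture   number|
|rice paper      |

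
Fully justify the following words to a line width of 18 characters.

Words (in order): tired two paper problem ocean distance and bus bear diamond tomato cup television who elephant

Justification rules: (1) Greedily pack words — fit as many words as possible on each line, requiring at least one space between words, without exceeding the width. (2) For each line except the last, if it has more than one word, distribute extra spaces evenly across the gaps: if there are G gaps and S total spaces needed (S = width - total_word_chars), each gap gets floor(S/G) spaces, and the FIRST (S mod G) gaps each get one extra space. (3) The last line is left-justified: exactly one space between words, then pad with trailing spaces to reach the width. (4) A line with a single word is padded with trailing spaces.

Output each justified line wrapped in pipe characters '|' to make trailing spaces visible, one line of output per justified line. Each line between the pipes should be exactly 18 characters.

Line 1: ['tired', 'two', 'paper'] (min_width=15, slack=3)
Line 2: ['problem', 'ocean'] (min_width=13, slack=5)
Line 3: ['distance', 'and', 'bus'] (min_width=16, slack=2)
Line 4: ['bear', 'diamond'] (min_width=12, slack=6)
Line 5: ['tomato', 'cup'] (min_width=10, slack=8)
Line 6: ['television', 'who'] (min_width=14, slack=4)
Line 7: ['elephant'] (min_width=8, slack=10)

Answer: |tired   two  paper|
|problem      ocean|
|distance  and  bus|
|bear       diamond|
|tomato         cup|
|television     who|
|elephant          |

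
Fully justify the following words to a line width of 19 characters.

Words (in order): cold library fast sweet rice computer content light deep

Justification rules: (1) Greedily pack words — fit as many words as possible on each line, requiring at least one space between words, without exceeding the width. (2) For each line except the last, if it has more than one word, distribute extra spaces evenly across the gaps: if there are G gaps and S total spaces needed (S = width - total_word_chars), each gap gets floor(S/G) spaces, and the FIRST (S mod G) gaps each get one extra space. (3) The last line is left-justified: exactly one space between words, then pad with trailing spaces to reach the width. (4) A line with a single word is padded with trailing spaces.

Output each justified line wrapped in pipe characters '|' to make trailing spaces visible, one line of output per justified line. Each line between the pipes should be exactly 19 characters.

Answer: |cold  library  fast|
|sweet rice computer|
|content light deep |

Derivation:
Line 1: ['cold', 'library', 'fast'] (min_width=17, slack=2)
Line 2: ['sweet', 'rice', 'computer'] (min_width=19, slack=0)
Line 3: ['content', 'light', 'deep'] (min_width=18, slack=1)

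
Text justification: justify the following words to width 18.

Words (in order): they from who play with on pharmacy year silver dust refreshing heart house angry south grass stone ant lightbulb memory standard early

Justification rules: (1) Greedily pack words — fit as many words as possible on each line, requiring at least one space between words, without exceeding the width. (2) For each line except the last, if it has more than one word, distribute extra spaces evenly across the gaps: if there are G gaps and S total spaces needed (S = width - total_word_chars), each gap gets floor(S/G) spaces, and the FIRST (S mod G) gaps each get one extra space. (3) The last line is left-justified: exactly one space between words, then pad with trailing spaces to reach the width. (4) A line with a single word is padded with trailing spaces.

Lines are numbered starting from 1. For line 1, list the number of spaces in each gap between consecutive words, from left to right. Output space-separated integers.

Answer: 1 1 1

Derivation:
Line 1: ['they', 'from', 'who', 'play'] (min_width=18, slack=0)
Line 2: ['with', 'on', 'pharmacy'] (min_width=16, slack=2)
Line 3: ['year', 'silver', 'dust'] (min_width=16, slack=2)
Line 4: ['refreshing', 'heart'] (min_width=16, slack=2)
Line 5: ['house', 'angry', 'south'] (min_width=17, slack=1)
Line 6: ['grass', 'stone', 'ant'] (min_width=15, slack=3)
Line 7: ['lightbulb', 'memory'] (min_width=16, slack=2)
Line 8: ['standard', 'early'] (min_width=14, slack=4)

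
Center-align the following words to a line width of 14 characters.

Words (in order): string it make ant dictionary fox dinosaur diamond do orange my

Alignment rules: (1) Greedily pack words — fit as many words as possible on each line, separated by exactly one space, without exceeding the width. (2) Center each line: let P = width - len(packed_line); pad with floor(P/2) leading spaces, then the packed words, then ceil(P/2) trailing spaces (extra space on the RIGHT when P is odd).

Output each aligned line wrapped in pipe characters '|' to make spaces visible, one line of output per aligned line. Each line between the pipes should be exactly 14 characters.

Line 1: ['string', 'it', 'make'] (min_width=14, slack=0)
Line 2: ['ant', 'dictionary'] (min_width=14, slack=0)
Line 3: ['fox', 'dinosaur'] (min_width=12, slack=2)
Line 4: ['diamond', 'do'] (min_width=10, slack=4)
Line 5: ['orange', 'my'] (min_width=9, slack=5)

Answer: |string it make|
|ant dictionary|
| fox dinosaur |
|  diamond do  |
|  orange my   |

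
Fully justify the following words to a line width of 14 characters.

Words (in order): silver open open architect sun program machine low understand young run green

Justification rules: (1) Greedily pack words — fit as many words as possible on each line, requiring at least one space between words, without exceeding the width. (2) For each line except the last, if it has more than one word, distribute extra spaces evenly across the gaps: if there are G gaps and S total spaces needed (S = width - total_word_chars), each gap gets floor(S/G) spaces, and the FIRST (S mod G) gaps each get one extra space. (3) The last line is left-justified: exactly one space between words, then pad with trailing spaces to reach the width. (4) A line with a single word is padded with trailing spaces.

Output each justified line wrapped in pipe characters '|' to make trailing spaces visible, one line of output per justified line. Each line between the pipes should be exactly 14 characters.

Line 1: ['silver', 'open'] (min_width=11, slack=3)
Line 2: ['open', 'architect'] (min_width=14, slack=0)
Line 3: ['sun', 'program'] (min_width=11, slack=3)
Line 4: ['machine', 'low'] (min_width=11, slack=3)
Line 5: ['understand'] (min_width=10, slack=4)
Line 6: ['young', 'run'] (min_width=9, slack=5)
Line 7: ['green'] (min_width=5, slack=9)

Answer: |silver    open|
|open architect|
|sun    program|
|machine    low|
|understand    |
|young      run|
|green         |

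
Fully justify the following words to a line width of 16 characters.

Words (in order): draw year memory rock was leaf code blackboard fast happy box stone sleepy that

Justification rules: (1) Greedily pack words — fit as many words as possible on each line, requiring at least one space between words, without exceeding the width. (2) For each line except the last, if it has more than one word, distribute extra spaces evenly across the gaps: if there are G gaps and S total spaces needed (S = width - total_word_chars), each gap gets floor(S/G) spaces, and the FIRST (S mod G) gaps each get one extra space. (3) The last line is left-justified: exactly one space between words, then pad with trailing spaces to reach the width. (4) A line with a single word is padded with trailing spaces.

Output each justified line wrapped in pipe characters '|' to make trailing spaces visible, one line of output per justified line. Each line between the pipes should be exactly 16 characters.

Answer: |draw year memory|
|rock   was  leaf|
|code  blackboard|
|fast  happy  box|
|stone     sleepy|
|that            |

Derivation:
Line 1: ['draw', 'year', 'memory'] (min_width=16, slack=0)
Line 2: ['rock', 'was', 'leaf'] (min_width=13, slack=3)
Line 3: ['code', 'blackboard'] (min_width=15, slack=1)
Line 4: ['fast', 'happy', 'box'] (min_width=14, slack=2)
Line 5: ['stone', 'sleepy'] (min_width=12, slack=4)
Line 6: ['that'] (min_width=4, slack=12)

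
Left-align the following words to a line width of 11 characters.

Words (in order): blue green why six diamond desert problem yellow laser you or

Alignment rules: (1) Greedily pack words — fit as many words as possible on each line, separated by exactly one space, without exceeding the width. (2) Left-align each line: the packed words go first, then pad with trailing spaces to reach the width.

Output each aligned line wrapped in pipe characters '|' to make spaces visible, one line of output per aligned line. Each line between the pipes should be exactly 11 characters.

Answer: |blue green |
|why six    |
|diamond    |
|desert     |
|problem    |
|yellow     |
|laser you  |
|or         |

Derivation:
Line 1: ['blue', 'green'] (min_width=10, slack=1)
Line 2: ['why', 'six'] (min_width=7, slack=4)
Line 3: ['diamond'] (min_width=7, slack=4)
Line 4: ['desert'] (min_width=6, slack=5)
Line 5: ['problem'] (min_width=7, slack=4)
Line 6: ['yellow'] (min_width=6, slack=5)
Line 7: ['laser', 'you'] (min_width=9, slack=2)
Line 8: ['or'] (min_width=2, slack=9)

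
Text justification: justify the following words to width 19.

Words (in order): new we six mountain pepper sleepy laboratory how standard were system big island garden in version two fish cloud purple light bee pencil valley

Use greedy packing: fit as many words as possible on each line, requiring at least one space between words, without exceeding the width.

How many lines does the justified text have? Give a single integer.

Answer: 9

Derivation:
Line 1: ['new', 'we', 'six', 'mountain'] (min_width=19, slack=0)
Line 2: ['pepper', 'sleepy'] (min_width=13, slack=6)
Line 3: ['laboratory', 'how'] (min_width=14, slack=5)
Line 4: ['standard', 'were'] (min_width=13, slack=6)
Line 5: ['system', 'big', 'island'] (min_width=17, slack=2)
Line 6: ['garden', 'in', 'version'] (min_width=17, slack=2)
Line 7: ['two', 'fish', 'cloud'] (min_width=14, slack=5)
Line 8: ['purple', 'light', 'bee'] (min_width=16, slack=3)
Line 9: ['pencil', 'valley'] (min_width=13, slack=6)
Total lines: 9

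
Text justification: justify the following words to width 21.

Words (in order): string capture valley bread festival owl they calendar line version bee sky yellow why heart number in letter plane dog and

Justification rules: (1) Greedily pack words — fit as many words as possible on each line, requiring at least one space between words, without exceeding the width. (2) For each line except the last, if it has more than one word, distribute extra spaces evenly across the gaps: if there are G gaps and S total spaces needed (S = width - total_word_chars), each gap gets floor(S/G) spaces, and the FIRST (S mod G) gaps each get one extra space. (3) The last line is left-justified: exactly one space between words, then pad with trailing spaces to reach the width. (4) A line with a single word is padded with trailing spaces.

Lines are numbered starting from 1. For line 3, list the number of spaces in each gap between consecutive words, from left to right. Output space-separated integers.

Line 1: ['string', 'capture', 'valley'] (min_width=21, slack=0)
Line 2: ['bread', 'festival', 'owl'] (min_width=18, slack=3)
Line 3: ['they', 'calendar', 'line'] (min_width=18, slack=3)
Line 4: ['version', 'bee', 'sky'] (min_width=15, slack=6)
Line 5: ['yellow', 'why', 'heart'] (min_width=16, slack=5)
Line 6: ['number', 'in', 'letter'] (min_width=16, slack=5)
Line 7: ['plane', 'dog', 'and'] (min_width=13, slack=8)

Answer: 3 2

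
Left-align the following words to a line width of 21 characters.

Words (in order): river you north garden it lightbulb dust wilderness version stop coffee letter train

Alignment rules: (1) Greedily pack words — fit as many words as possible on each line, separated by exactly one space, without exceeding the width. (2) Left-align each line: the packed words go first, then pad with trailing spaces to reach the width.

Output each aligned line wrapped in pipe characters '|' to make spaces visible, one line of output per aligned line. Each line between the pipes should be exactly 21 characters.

Line 1: ['river', 'you', 'north'] (min_width=15, slack=6)
Line 2: ['garden', 'it', 'lightbulb'] (min_width=19, slack=2)
Line 3: ['dust', 'wilderness'] (min_width=15, slack=6)
Line 4: ['version', 'stop', 'coffee'] (min_width=19, slack=2)
Line 5: ['letter', 'train'] (min_width=12, slack=9)

Answer: |river you north      |
|garden it lightbulb  |
|dust wilderness      |
|version stop coffee  |
|letter train         |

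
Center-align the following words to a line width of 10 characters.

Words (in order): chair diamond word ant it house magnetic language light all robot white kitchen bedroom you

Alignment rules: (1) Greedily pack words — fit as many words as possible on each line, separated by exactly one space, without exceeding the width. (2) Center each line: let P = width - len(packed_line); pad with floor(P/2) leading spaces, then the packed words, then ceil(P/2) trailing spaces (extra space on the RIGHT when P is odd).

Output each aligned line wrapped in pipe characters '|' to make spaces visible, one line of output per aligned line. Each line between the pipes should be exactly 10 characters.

Answer: |  chair   |
| diamond  |
| word ant |
| it house |
| magnetic |
| language |
|light all |
|  robot   |
|  white   |
| kitchen  |
| bedroom  |
|   you    |

Derivation:
Line 1: ['chair'] (min_width=5, slack=5)
Line 2: ['diamond'] (min_width=7, slack=3)
Line 3: ['word', 'ant'] (min_width=8, slack=2)
Line 4: ['it', 'house'] (min_width=8, slack=2)
Line 5: ['magnetic'] (min_width=8, slack=2)
Line 6: ['language'] (min_width=8, slack=2)
Line 7: ['light', 'all'] (min_width=9, slack=1)
Line 8: ['robot'] (min_width=5, slack=5)
Line 9: ['white'] (min_width=5, slack=5)
Line 10: ['kitchen'] (min_width=7, slack=3)
Line 11: ['bedroom'] (min_width=7, slack=3)
Line 12: ['you'] (min_width=3, slack=7)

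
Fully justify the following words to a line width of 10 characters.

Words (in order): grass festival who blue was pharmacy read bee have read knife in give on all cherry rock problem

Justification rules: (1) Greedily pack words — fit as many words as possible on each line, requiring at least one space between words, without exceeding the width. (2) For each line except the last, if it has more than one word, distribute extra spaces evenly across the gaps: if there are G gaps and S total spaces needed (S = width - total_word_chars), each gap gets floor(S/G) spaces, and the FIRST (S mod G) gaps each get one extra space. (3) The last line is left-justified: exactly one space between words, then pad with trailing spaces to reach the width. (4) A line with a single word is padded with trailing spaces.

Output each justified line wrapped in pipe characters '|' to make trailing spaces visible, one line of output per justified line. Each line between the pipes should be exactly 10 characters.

Line 1: ['grass'] (min_width=5, slack=5)
Line 2: ['festival'] (min_width=8, slack=2)
Line 3: ['who', 'blue'] (min_width=8, slack=2)
Line 4: ['was'] (min_width=3, slack=7)
Line 5: ['pharmacy'] (min_width=8, slack=2)
Line 6: ['read', 'bee'] (min_width=8, slack=2)
Line 7: ['have', 'read'] (min_width=9, slack=1)
Line 8: ['knife', 'in'] (min_width=8, slack=2)
Line 9: ['give', 'on'] (min_width=7, slack=3)
Line 10: ['all', 'cherry'] (min_width=10, slack=0)
Line 11: ['rock'] (min_width=4, slack=6)
Line 12: ['problem'] (min_width=7, slack=3)

Answer: |grass     |
|festival  |
|who   blue|
|was       |
|pharmacy  |
|read   bee|
|have  read|
|knife   in|
|give    on|
|all cherry|
|rock      |
|problem   |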